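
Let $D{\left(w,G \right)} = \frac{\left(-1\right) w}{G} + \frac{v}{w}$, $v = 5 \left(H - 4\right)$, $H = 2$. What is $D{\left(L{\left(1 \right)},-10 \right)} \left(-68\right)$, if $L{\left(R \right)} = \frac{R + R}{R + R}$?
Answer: $\frac{3366}{5} \approx 673.2$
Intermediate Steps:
$L{\left(R \right)} = 1$ ($L{\left(R \right)} = \frac{2 R}{2 R} = 2 R \frac{1}{2 R} = 1$)
$v = -10$ ($v = 5 \left(2 - 4\right) = 5 \left(-2\right) = -10$)
$D{\left(w,G \right)} = - \frac{10}{w} - \frac{w}{G}$ ($D{\left(w,G \right)} = \frac{\left(-1\right) w}{G} - \frac{10}{w} = - \frac{w}{G} - \frac{10}{w} = - \frac{10}{w} - \frac{w}{G}$)
$D{\left(L{\left(1 \right)},-10 \right)} \left(-68\right) = \left(- \frac{10}{1} - 1 \frac{1}{-10}\right) \left(-68\right) = \left(\left(-10\right) 1 - 1 \left(- \frac{1}{10}\right)\right) \left(-68\right) = \left(-10 + \frac{1}{10}\right) \left(-68\right) = \left(- \frac{99}{10}\right) \left(-68\right) = \frac{3366}{5}$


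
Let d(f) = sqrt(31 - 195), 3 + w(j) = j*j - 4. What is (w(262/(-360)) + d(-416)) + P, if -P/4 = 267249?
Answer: -34635680039/32400 + 2*I*sqrt(41) ≈ -1.069e+6 + 12.806*I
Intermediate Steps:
P = -1068996 (P = -4*267249 = -1068996)
w(j) = -7 + j**2 (w(j) = -3 + (j*j - 4) = -3 + (j**2 - 4) = -3 + (-4 + j**2) = -7 + j**2)
d(f) = 2*I*sqrt(41) (d(f) = sqrt(-164) = 2*I*sqrt(41))
(w(262/(-360)) + d(-416)) + P = ((-7 + (262/(-360))**2) + 2*I*sqrt(41)) - 1068996 = ((-7 + (262*(-1/360))**2) + 2*I*sqrt(41)) - 1068996 = ((-7 + (-131/180)**2) + 2*I*sqrt(41)) - 1068996 = ((-7 + 17161/32400) + 2*I*sqrt(41)) - 1068996 = (-209639/32400 + 2*I*sqrt(41)) - 1068996 = -34635680039/32400 + 2*I*sqrt(41)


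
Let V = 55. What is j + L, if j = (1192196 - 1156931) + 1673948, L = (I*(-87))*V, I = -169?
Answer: 2517878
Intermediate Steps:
L = 808665 (L = -169*(-87)*55 = 14703*55 = 808665)
j = 1709213 (j = 35265 + 1673948 = 1709213)
j + L = 1709213 + 808665 = 2517878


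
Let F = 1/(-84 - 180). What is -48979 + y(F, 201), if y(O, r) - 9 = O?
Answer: -12928081/264 ≈ -48970.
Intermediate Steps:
F = -1/264 (F = 1/(-264) = -1/264 ≈ -0.0037879)
y(O, r) = 9 + O
-48979 + y(F, 201) = -48979 + (9 - 1/264) = -48979 + 2375/264 = -12928081/264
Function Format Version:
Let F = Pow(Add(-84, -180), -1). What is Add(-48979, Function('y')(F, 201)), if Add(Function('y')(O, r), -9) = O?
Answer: Rational(-12928081, 264) ≈ -48970.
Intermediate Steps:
F = Rational(-1, 264) (F = Pow(-264, -1) = Rational(-1, 264) ≈ -0.0037879)
Function('y')(O, r) = Add(9, O)
Add(-48979, Function('y')(F, 201)) = Add(-48979, Add(9, Rational(-1, 264))) = Add(-48979, Rational(2375, 264)) = Rational(-12928081, 264)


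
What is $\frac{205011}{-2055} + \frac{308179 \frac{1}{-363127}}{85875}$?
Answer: $- \frac{426197835518348}{4272143764125} \approx -99.762$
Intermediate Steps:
$\frac{205011}{-2055} + \frac{308179 \frac{1}{-363127}}{85875} = 205011 \left(- \frac{1}{2055}\right) + 308179 \left(- \frac{1}{363127}\right) \frac{1}{85875} = - \frac{68337}{685} - \frac{308179}{31183531125} = - \frac{426197835518348}{4272143764125}$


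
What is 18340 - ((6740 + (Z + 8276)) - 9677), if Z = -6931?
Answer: 19932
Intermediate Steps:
18340 - ((6740 + (Z + 8276)) - 9677) = 18340 - ((6740 + (-6931 + 8276)) - 9677) = 18340 - ((6740 + 1345) - 9677) = 18340 - (8085 - 9677) = 18340 - 1*(-1592) = 18340 + 1592 = 19932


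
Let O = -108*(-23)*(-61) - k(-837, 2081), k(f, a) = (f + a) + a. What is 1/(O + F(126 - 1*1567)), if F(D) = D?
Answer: -1/156290 ≈ -6.3984e-6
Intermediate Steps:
k(f, a) = f + 2*a (k(f, a) = (a + f) + a = f + 2*a)
O = -154849 (O = -108*(-23)*(-61) - (-837 + 2*2081) = 2484*(-61) - (-837 + 4162) = -151524 - 1*3325 = -151524 - 3325 = -154849)
1/(O + F(126 - 1*1567)) = 1/(-154849 + (126 - 1*1567)) = 1/(-154849 + (126 - 1567)) = 1/(-154849 - 1441) = 1/(-156290) = -1/156290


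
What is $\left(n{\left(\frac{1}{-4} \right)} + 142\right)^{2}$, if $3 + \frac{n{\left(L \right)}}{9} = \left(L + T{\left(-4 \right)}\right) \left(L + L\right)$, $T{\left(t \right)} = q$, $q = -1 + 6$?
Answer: $\frac{561001}{64} \approx 8765.6$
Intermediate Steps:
$q = 5$
$T{\left(t \right)} = 5$
$n{\left(L \right)} = -27 + 18 L \left(5 + L\right)$ ($n{\left(L \right)} = -27 + 9 \left(L + 5\right) \left(L + L\right) = -27 + 9 \left(5 + L\right) 2 L = -27 + 9 \cdot 2 L \left(5 + L\right) = -27 + 18 L \left(5 + L\right)$)
$\left(n{\left(\frac{1}{-4} \right)} + 142\right)^{2} = \left(\left(-27 + 18 \left(\frac{1}{-4}\right)^{2} + \frac{90}{-4}\right) + 142\right)^{2} = \left(\left(-27 + 18 \left(- \frac{1}{4}\right)^{2} + 90 \left(- \frac{1}{4}\right)\right) + 142\right)^{2} = \left(\left(-27 + 18 \cdot \frac{1}{16} - \frac{45}{2}\right) + 142\right)^{2} = \left(\left(-27 + \frac{9}{8} - \frac{45}{2}\right) + 142\right)^{2} = \left(- \frac{387}{8} + 142\right)^{2} = \left(\frac{749}{8}\right)^{2} = \frac{561001}{64}$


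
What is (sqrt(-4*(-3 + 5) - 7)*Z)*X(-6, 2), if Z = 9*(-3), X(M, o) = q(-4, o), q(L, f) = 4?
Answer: -108*I*sqrt(15) ≈ -418.28*I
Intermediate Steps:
X(M, o) = 4
Z = -27
(sqrt(-4*(-3 + 5) - 7)*Z)*X(-6, 2) = (sqrt(-4*(-3 + 5) - 7)*(-27))*4 = (sqrt(-4*2 - 7)*(-27))*4 = (sqrt(-8 - 7)*(-27))*4 = (sqrt(-15)*(-27))*4 = ((I*sqrt(15))*(-27))*4 = -27*I*sqrt(15)*4 = -108*I*sqrt(15)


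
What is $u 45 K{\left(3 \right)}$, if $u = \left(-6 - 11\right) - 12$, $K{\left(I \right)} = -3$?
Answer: $3915$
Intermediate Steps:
$u = -29$ ($u = -17 - 12 = -29$)
$u 45 K{\left(3 \right)} = \left(-29\right) 45 \left(-3\right) = \left(-1305\right) \left(-3\right) = 3915$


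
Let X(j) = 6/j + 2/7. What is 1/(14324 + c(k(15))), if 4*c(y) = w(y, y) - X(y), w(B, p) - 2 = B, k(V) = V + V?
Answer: 140/2006463 ≈ 6.9775e-5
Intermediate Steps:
k(V) = 2*V
w(B, p) = 2 + B
X(j) = 2/7 + 6/j (X(j) = 6/j + 2*(1/7) = 6/j + 2/7 = 2/7 + 6/j)
c(y) = 3/7 - 3/(2*y) + y/4 (c(y) = ((2 + y) - (2/7 + 6/y))/4 = ((2 + y) + (-2/7 - 6/y))/4 = (12/7 + y - 6/y)/4 = 3/7 - 3/(2*y) + y/4)
1/(14324 + c(k(15))) = 1/(14324 + (3/7 - 3/(2*(2*15)) + (2*15)/4)) = 1/(14324 + (3/7 - 3/2/30 + (1/4)*30)) = 1/(14324 + (3/7 - 3/2*1/30 + 15/2)) = 1/(14324 + (3/7 - 1/20 + 15/2)) = 1/(14324 + 1103/140) = 1/(2006463/140) = 140/2006463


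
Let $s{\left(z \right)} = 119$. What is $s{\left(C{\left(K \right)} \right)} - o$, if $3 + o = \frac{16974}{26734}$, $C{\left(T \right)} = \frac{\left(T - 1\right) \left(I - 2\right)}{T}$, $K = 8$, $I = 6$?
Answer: $\frac{1622287}{13367} \approx 121.37$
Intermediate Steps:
$C{\left(T \right)} = \frac{-4 + 4 T}{T}$ ($C{\left(T \right)} = \frac{\left(T - 1\right) \left(6 - 2\right)}{T} = \frac{\left(-1 + T\right) 4}{T} = \frac{-4 + 4 T}{T}$)
$o = - \frac{31614}{13367}$ ($o = -3 + \frac{16974}{26734} = -3 + 16974 \cdot \frac{1}{26734} = -3 + \frac{8487}{13367} = - \frac{31614}{13367} \approx -2.3651$)
$s{\left(C{\left(K \right)} \right)} - o = 119 - - \frac{31614}{13367} = 119 + \frac{31614}{13367} = \frac{1622287}{13367}$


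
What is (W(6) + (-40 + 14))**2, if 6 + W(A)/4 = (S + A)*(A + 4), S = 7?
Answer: 220900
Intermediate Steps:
W(A) = -24 + 4*(4 + A)*(7 + A) (W(A) = -24 + 4*((7 + A)*(A + 4)) = -24 + 4*((7 + A)*(4 + A)) = -24 + 4*((4 + A)*(7 + A)) = -24 + 4*(4 + A)*(7 + A))
(W(6) + (-40 + 14))**2 = ((88 + 4*6**2 + 44*6) + (-40 + 14))**2 = ((88 + 4*36 + 264) - 26)**2 = ((88 + 144 + 264) - 26)**2 = (496 - 26)**2 = 470**2 = 220900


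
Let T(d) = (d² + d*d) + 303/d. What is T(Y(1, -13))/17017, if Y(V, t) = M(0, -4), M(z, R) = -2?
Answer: -41/4862 ≈ -0.0084327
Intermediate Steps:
Y(V, t) = -2
T(d) = 2*d² + 303/d (T(d) = (d² + d²) + 303/d = 2*d² + 303/d)
T(Y(1, -13))/17017 = ((303 + 2*(-2)³)/(-2))/17017 = -(303 + 2*(-8))/2*(1/17017) = -(303 - 16)/2*(1/17017) = -½*287*(1/17017) = -287/2*1/17017 = -41/4862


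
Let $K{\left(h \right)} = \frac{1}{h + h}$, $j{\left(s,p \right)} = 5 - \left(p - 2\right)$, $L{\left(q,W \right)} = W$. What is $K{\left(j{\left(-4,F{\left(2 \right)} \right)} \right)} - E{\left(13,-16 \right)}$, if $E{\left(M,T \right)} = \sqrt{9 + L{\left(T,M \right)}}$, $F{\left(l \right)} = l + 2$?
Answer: $\frac{1}{6} - \sqrt{22} \approx -4.5238$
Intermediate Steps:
$F{\left(l \right)} = 2 + l$
$E{\left(M,T \right)} = \sqrt{9 + M}$
$j{\left(s,p \right)} = 7 - p$ ($j{\left(s,p \right)} = 5 - \left(-2 + p\right) = 7 - p$)
$K{\left(h \right)} = \frac{1}{2 h}$
$K{\left(j{\left(-4,F{\left(2 \right)} \right)} \right)} - E{\left(13,-16 \right)} = \frac{1}{2 \left(7 - \left(2 + 2\right)\right)} - \sqrt{9 + 13} = \frac{1}{2 \left(7 - 4\right)} - \sqrt{22} = \frac{1}{2 \cdot 3} - \sqrt{22} = \frac{1}{2} \cdot \frac{1}{3} - \sqrt{22} = \frac{1}{6} - \sqrt{22}$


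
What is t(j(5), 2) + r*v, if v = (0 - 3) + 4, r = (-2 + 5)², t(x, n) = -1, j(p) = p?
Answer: 8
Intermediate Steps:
r = 9 (r = 3² = 9)
v = 1 (v = -3 + 4 = 1)
t(j(5), 2) + r*v = -1 + 9*1 = -1 + 9 = 8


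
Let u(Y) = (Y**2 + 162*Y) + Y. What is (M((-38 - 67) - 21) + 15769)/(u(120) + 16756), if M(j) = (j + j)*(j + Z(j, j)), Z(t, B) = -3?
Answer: 48277/50716 ≈ 0.95191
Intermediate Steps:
u(Y) = Y**2 + 163*Y
M(j) = 2*j*(-3 + j) (M(j) = (j + j)*(j - 3) = (2*j)*(-3 + j) = 2*j*(-3 + j))
(M((-38 - 67) - 21) + 15769)/(u(120) + 16756) = (2*((-38 - 67) - 21)*(-3 + ((-38 - 67) - 21)) + 15769)/(120*(163 + 120) + 16756) = (2*(-105 - 21)*(-3 + (-105 - 21)) + 15769)/(120*283 + 16756) = (2*(-126)*(-3 - 126) + 15769)/(33960 + 16756) = (2*(-126)*(-129) + 15769)/50716 = (32508 + 15769)*(1/50716) = 48277*(1/50716) = 48277/50716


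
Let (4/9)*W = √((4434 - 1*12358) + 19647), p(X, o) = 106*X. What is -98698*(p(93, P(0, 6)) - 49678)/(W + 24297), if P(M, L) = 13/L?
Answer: 509285122586240/3148185927 - 15720617440*√11723/1049395309 ≈ 1.6015e+5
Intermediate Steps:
W = 9*√11723/4 (W = 9*√((4434 - 1*12358) + 19647)/4 = 9*√((4434 - 12358) + 19647)/4 = 9*√(-7924 + 19647)/4 = 9*√11723/4 ≈ 243.61)
-98698*(p(93, P(0, 6)) - 49678)/(W + 24297) = -98698*(106*93 - 49678)/(9*√11723/4 + 24297) = -98698*(9858 - 49678)/(24297 + 9*√11723/4) = -98698*(-39820/(24297 + 9*√11723/4)) = -98698/(-24297/39820 - 9*√11723/159280)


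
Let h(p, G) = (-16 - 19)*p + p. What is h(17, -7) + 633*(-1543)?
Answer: -977297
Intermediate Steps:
h(p, G) = -34*p (h(p, G) = -35*p + p = -34*p)
h(17, -7) + 633*(-1543) = -34*17 + 633*(-1543) = -578 - 976719 = -977297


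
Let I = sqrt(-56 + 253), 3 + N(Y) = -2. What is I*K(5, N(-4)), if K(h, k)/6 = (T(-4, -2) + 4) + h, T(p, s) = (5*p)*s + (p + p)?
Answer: 246*sqrt(197) ≈ 3452.8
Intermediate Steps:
N(Y) = -5 (N(Y) = -3 - 2 = -5)
T(p, s) = 2*p + 5*p*s (T(p, s) = 5*p*s + 2*p = 2*p + 5*p*s)
I = sqrt(197) ≈ 14.036
K(h, k) = 216 + 6*h (K(h, k) = 6*((-4*(2 + 5*(-2)) + 4) + h) = 6*((-4*(2 - 10) + 4) + h) = 6*((-4*(-8) + 4) + h) = 6*((32 + 4) + h) = 6*(36 + h) = 216 + 6*h)
I*K(5, N(-4)) = sqrt(197)*(216 + 6*5) = sqrt(197)*(216 + 30) = sqrt(197)*246 = 246*sqrt(197)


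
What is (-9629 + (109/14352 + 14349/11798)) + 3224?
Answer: -542159368025/84662448 ≈ -6403.8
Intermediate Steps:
(-9629 + (109/14352 + 14349/11798)) + 3224 = (-9629 + 103611415/84662448) + 3224 = -815111100377/84662448 + 3224 = -542159368025/84662448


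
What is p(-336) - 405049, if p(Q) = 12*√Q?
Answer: -405049 + 48*I*√21 ≈ -4.0505e+5 + 219.96*I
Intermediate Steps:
p(-336) - 405049 = 12*√(-336) - 405049 = 12*(4*I*√21) - 405049 = 48*I*√21 - 405049 = -405049 + 48*I*√21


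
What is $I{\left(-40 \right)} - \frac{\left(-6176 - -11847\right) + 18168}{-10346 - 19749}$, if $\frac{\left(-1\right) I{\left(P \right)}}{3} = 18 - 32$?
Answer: $\frac{1287829}{30095} \approx 42.792$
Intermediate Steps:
$I{\left(P \right)} = 42$ ($I{\left(P \right)} = - 3 \left(18 - 32\right) = \left(-3\right) \left(-14\right) = 42$)
$I{\left(-40 \right)} - \frac{\left(-6176 - -11847\right) + 18168}{-10346 - 19749} = 42 - \frac{\left(-6176 - -11847\right) + 18168}{-10346 - 19749} = 42 - \frac{\left(-6176 + 11847\right) + 18168}{-30095} = 42 - \left(5671 + 18168\right) \left(- \frac{1}{30095}\right) = 42 - 23839 \left(- \frac{1}{30095}\right) = 42 - - \frac{23839}{30095} = 42 + \frac{23839}{30095} = \frac{1287829}{30095}$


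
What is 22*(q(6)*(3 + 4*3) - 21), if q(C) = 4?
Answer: 858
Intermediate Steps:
22*(q(6)*(3 + 4*3) - 21) = 22*(4*(3 + 4*3) - 21) = 22*(4*(3 + 12) - 21) = 22*(4*15 - 21) = 22*(60 - 21) = 22*39 = 858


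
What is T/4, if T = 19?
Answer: 19/4 ≈ 4.7500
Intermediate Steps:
T/4 = 19/4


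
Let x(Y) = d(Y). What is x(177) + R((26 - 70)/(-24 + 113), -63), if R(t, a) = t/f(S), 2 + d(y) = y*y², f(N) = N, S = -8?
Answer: 987051129/178 ≈ 5.5452e+6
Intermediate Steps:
d(y) = -2 + y³ (d(y) = -2 + y*y² = -2 + y³)
x(Y) = -2 + Y³
R(t, a) = -t/8 (R(t, a) = t/(-8) = t*(-⅛) = -t/8)
x(177) + R((26 - 70)/(-24 + 113), -63) = (-2 + 177³) - (26 - 70)/(8*(-24 + 113)) = (-2 + 5545233) - (-11)/(2*89) = 5545231 - (-11)/(2*89) = 5545231 - ⅛*(-44/89) = 5545231 + 11/178 = 987051129/178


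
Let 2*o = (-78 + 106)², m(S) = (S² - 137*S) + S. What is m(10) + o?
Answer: -868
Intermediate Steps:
m(S) = S² - 136*S
o = 392 (o = (-78 + 106)²/2 = (½)*28² = (½)*784 = 392)
m(10) + o = 10*(-136 + 10) + 392 = 10*(-126) + 392 = -1260 + 392 = -868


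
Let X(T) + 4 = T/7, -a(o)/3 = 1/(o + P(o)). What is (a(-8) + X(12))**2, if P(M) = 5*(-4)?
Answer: 3721/784 ≈ 4.7462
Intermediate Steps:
P(M) = -20
a(o) = -3/(-20 + o) (a(o) = -3/(o - 20) = -3/(-20 + o))
X(T) = -4 + T/7
(a(-8) + X(12))**2 = (-3/(-20 - 8) + (-4 + (1/7)*12))**2 = (-3/(-28) + (-4 + 12/7))**2 = (-3*(-1/28) - 16/7)**2 = (3/28 - 16/7)**2 = (-61/28)**2 = 3721/784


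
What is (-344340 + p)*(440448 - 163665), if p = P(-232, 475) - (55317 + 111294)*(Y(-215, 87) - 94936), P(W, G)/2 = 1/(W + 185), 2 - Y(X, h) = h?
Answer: 4381806888705675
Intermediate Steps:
Y(X, h) = 2 - h
P(W, G) = 2/(185 + W) (P(W, G) = 2/(W + 185) = 2/(185 + W))
p = 744082560055/47 (p = 2/(185 - 232) - (55317 + 111294)*((2 - 1*87) - 94936) = 2/(-47) - 166611*((2 - 87) - 94936) = 2*(-1/47) - 166611*(-85 - 94936) = -2/47 - 166611*(-95021) = -2/47 - 1*(-15831543831) = -2/47 + 15831543831 = 744082560055/47 ≈ 1.5832e+10)
(-344340 + p)*(440448 - 163665) = (-344340 + 744082560055/47)*(440448 - 163665) = (744066376075/47)*276783 = 4381806888705675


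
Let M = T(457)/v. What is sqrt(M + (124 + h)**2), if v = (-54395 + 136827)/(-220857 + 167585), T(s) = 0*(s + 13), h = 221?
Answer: 345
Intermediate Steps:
T(s) = 0 (T(s) = 0*(13 + s) = 0)
v = -10304/6659 (v = 82432/(-53272) = 82432*(-1/53272) = -10304/6659 ≈ -1.5474)
M = 0 (M = 0/(-10304/6659) = 0*(-6659/10304) = 0)
sqrt(M + (124 + h)**2) = sqrt(0 + (124 + 221)**2) = sqrt(0 + 345**2) = sqrt(0 + 119025) = sqrt(119025) = 345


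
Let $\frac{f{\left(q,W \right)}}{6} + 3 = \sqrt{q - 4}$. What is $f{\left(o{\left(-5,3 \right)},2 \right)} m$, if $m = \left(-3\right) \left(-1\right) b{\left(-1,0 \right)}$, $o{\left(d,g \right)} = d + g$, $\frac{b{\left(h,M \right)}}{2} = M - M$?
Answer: $0$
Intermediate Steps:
$b{\left(h,M \right)} = 0$ ($b{\left(h,M \right)} = 2 \left(M - M\right) = 2 \cdot 0 = 0$)
$f{\left(q,W \right)} = -18 + 6 \sqrt{-4 + q}$ ($f{\left(q,W \right)} = -18 + 6 \sqrt{q - 4} = -18 + 6 \sqrt{-4 + q}$)
$m = 0$ ($m = \left(-3\right) \left(-1\right) 0 = 3 \cdot 0 = 0$)
$f{\left(o{\left(-5,3 \right)},2 \right)} m = \left(-18 + 6 \sqrt{-4 + \left(-5 + 3\right)}\right) 0 = \left(-18 + 6 \sqrt{-4 - 2}\right) 0 = \left(-18 + 6 \sqrt{-6}\right) 0 = \left(-18 + 6 i \sqrt{6}\right) 0 = 0$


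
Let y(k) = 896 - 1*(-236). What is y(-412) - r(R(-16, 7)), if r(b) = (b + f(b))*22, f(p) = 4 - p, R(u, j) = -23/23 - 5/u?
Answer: 1044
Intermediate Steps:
R(u, j) = -1 - 5/u (R(u, j) = -23*1/23 - 5/u = -1 - 5/u)
r(b) = 88 (r(b) = (b + (4 - b))*22 = 4*22 = 88)
y(k) = 1132 (y(k) = 896 + 236 = 1132)
y(-412) - r(R(-16, 7)) = 1132 - 1*88 = 1132 - 88 = 1044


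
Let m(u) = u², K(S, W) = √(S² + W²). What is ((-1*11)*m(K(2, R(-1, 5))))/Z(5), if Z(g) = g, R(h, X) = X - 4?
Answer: -11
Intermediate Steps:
R(h, X) = -4 + X
((-1*11)*m(K(2, R(-1, 5))))/Z(5) = ((-1*11)*(√(2² + (-4 + 5)²))²)/5 = -11*(√(4 + 1²))²*(⅕) = -11*(√(4 + 1))²*(⅕) = -11*(√5)²*(⅕) = -11*5*(⅕) = -55*⅕ = -11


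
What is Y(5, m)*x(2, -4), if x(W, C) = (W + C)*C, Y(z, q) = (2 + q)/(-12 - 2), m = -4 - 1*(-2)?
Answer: 0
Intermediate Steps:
m = -2 (m = -4 + 2 = -2)
Y(z, q) = -⅐ - q/14 (Y(z, q) = (2 + q)/(-14) = (2 + q)*(-1/14) = -⅐ - q/14)
x(W, C) = C*(C + W) (x(W, C) = (C + W)*C = C*(C + W))
Y(5, m)*x(2, -4) = (-⅐ - 1/14*(-2))*(-4*(-4 + 2)) = (-⅐ + ⅐)*(-4*(-2)) = 0*8 = 0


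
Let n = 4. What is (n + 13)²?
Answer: 289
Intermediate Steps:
(n + 13)² = (4 + 13)² = 17² = 289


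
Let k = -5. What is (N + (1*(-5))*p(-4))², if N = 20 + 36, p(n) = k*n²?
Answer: 207936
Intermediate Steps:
p(n) = -5*n²
N = 56
(N + (1*(-5))*p(-4))² = (56 + (1*(-5))*(-5*(-4)²))² = (56 - (-25)*16)² = (56 - 5*(-80))² = (56 + 400)² = 456² = 207936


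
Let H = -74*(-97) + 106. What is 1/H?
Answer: 1/7284 ≈ 0.00013729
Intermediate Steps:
H = 7284 (H = 7178 + 106 = 7284)
1/H = 1/7284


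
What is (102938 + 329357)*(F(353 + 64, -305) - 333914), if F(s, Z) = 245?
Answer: -144243440355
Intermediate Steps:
(102938 + 329357)*(F(353 + 64, -305) - 333914) = (102938 + 329357)*(245 - 333914) = 432295*(-333669) = -144243440355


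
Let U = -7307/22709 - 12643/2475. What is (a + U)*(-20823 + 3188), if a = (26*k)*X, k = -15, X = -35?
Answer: -2704820973702026/11240955 ≈ -2.4062e+8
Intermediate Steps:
U = -305194712/56204775 (U = -7307*1/22709 - 12643*1/2475 = -7307/22709 - 12643/2475 = -305194712/56204775 ≈ -5.4300)
a = 13650 (a = (26*(-15))*(-35) = -390*(-35) = 13650)
(a + U)*(-20823 + 3188) = (13650 - 305194712/56204775)*(-20823 + 3188) = (766889984038/56204775)*(-17635) = -2704820973702026/11240955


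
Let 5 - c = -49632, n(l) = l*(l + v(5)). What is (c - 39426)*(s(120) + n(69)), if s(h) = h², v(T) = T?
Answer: 199175766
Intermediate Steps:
n(l) = l*(5 + l) (n(l) = l*(l + 5) = l*(5 + l))
c = 49637 (c = 5 - 1*(-49632) = 5 + 49632 = 49637)
(c - 39426)*(s(120) + n(69)) = (49637 - 39426)*(120² + 69*(5 + 69)) = 10211*(14400 + 69*74) = 10211*(14400 + 5106) = 10211*19506 = 199175766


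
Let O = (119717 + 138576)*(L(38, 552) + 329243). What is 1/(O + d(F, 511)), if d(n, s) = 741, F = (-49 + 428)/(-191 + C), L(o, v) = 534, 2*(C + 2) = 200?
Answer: 1/85179091402 ≈ 1.1740e-11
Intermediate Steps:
C = 98 (C = -2 + (½)*200 = -2 + 100 = 98)
F = -379/93 (F = (-49 + 428)/(-191 + 98) = 379/(-93) = 379*(-1/93) = -379/93 ≈ -4.0753)
O = 85179090661 (O = (119717 + 138576)*(534 + 329243) = 258293*329777 = 85179090661)
1/(O + d(F, 511)) = 1/(85179090661 + 741) = 1/85179091402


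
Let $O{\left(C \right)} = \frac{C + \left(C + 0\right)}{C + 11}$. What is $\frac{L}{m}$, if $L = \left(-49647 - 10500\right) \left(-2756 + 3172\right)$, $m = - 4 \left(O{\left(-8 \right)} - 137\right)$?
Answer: $- \frac{18765864}{427} \approx -43948.0$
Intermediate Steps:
$O{\left(C \right)} = \frac{2 C}{11 + C}$ ($O{\left(C \right)} = \frac{C + C}{11 + C} = \frac{2 C}{11 + C}$)
$m = \frac{1708}{3}$ ($m = - 4 \left(2 \left(-8\right) \frac{1}{11 - 8} - 137\right) = - 4 \left(2 \left(-8\right) \frac{1}{3} - 137\right) = - 4 \left(- \frac{16}{3} - 137\right) = \left(-4\right) \left(- \frac{427}{3}\right) = \frac{1708}{3} \approx 569.33$)
$L = -25021152$ ($L = \left(-60147\right) 416 = -25021152$)
$\frac{L}{m} = - \frac{25021152}{\frac{1708}{3}} = \left(-25021152\right) \frac{3}{1708} = - \frac{18765864}{427}$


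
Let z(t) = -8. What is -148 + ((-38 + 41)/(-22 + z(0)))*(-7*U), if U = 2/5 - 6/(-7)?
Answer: -3678/25 ≈ -147.12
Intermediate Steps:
U = 44/35 (U = 2*(⅕) - 6*(-⅐) = ⅖ + 6/7 = 44/35 ≈ 1.2571)
-148 + ((-38 + 41)/(-22 + z(0)))*(-7*U) = -148 + ((-38 + 41)/(-22 - 8))*(-7*44/35) = -148 + (3/(-30))*(-44/5) = -148 + (3*(-1/30))*(-44/5) = -148 - ⅒*(-44/5) = -148 + 22/25 = -3678/25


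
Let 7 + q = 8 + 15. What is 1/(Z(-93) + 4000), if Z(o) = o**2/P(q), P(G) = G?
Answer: 16/72649 ≈ 0.00022024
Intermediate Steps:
q = 16 (q = -7 + (8 + 15) = -7 + 23 = 16)
Z(o) = o**2/16
1/(Z(-93) + 4000) = 1/((1/16)*(-93)**2 + 4000) = 1/((1/16)*8649 + 4000) = 1/(8649/16 + 4000) = 1/(72649/16) = 16/72649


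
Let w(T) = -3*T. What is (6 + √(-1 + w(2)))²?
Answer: (6 + I*√7)² ≈ 29.0 + 31.749*I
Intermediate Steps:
(6 + √(-1 + w(2)))² = (6 + √(-1 - 3*2))² = (6 + √(-1 - 6))² = (6 + √(-7))² = (6 + I*√7)²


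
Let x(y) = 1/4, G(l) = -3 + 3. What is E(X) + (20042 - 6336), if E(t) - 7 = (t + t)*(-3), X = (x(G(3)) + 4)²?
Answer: 108837/8 ≈ 13605.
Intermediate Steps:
G(l) = 0
x(y) = ¼
X = 289/16 (X = (¼ + 4)² = (17/4)² = 289/16 ≈ 18.063)
E(t) = 7 - 6*t (E(t) = 7 + (t + t)*(-3) = 7 + (2*t)*(-3) = 7 - 6*t)
E(X) + (20042 - 6336) = (7 - 6*289/16) + (20042 - 6336) = (7 - 867/8) + 13706 = -811/8 + 13706 = 108837/8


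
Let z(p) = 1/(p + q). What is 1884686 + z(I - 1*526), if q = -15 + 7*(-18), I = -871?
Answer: 2898647067/1538 ≈ 1.8847e+6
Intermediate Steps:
q = -141 (q = -15 - 126 = -141)
z(p) = 1/(-141 + p) (z(p) = 1/(p - 141) = 1/(-141 + p))
1884686 + z(I - 1*526) = 1884686 + 1/(-141 + (-871 - 1*526)) = 1884686 + 1/(-141 + (-871 - 526)) = 1884686 + 1/(-141 - 1397) = 1884686 + 1/(-1538) = 1884686 - 1/1538 = 2898647067/1538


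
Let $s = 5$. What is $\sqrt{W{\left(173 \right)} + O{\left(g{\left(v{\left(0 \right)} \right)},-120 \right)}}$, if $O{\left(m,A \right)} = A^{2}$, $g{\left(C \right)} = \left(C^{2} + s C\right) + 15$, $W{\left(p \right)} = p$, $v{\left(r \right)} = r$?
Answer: $\sqrt{14573} \approx 120.72$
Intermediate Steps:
$g{\left(C \right)} = 15 + C^{2} + 5 C$ ($g{\left(C \right)} = \left(C^{2} + 5 C\right) + 15 = 15 + C^{2} + 5 C$)
$\sqrt{W{\left(173 \right)} + O{\left(g{\left(v{\left(0 \right)} \right)},-120 \right)}} = \sqrt{173 + \left(-120\right)^{2}} = \sqrt{173 + 14400} = \sqrt{14573}$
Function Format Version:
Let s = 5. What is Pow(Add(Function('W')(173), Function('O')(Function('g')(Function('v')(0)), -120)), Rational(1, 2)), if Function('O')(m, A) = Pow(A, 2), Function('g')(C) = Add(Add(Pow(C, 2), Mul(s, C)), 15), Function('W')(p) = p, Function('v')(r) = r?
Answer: Pow(14573, Rational(1, 2)) ≈ 120.72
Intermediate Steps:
Function('g')(C) = Add(15, Pow(C, 2), Mul(5, C)) (Function('g')(C) = Add(Add(Pow(C, 2), Mul(5, C)), 15) = Add(15, Pow(C, 2), Mul(5, C)))
Pow(Add(Function('W')(173), Function('O')(Function('g')(Function('v')(0)), -120)), Rational(1, 2)) = Pow(Add(173, Pow(-120, 2)), Rational(1, 2)) = Pow(Add(173, 14400), Rational(1, 2)) = Pow(14573, Rational(1, 2))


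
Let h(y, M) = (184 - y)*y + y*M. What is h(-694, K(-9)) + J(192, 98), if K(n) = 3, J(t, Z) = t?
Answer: -611222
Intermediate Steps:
h(y, M) = M*y + y*(184 - y) (h(y, M) = y*(184 - y) + M*y = M*y + y*(184 - y))
h(-694, K(-9)) + J(192, 98) = -694*(184 + 3 - 1*(-694)) + 192 = -694*(184 + 3 + 694) + 192 = -694*881 + 192 = -611414 + 192 = -611222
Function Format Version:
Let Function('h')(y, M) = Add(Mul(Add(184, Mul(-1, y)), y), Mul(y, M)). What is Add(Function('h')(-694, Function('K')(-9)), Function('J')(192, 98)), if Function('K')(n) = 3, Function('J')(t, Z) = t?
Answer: -611222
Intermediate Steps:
Function('h')(y, M) = Add(Mul(M, y), Mul(y, Add(184, Mul(-1, y)))) (Function('h')(y, M) = Add(Mul(y, Add(184, Mul(-1, y))), Mul(M, y)) = Add(Mul(M, y), Mul(y, Add(184, Mul(-1, y)))))
Add(Function('h')(-694, Function('K')(-9)), Function('J')(192, 98)) = Add(Mul(-694, Add(184, 3, Mul(-1, -694))), 192) = Add(Mul(-694, Add(184, 3, 694)), 192) = Add(Mul(-694, 881), 192) = Add(-611414, 192) = -611222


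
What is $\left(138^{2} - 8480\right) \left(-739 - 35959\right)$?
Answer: $-387677672$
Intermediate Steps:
$\left(138^{2} - 8480\right) \left(-739 - 35959\right) = \left(19044 - 8480\right) \left(-36698\right) = 10564 \left(-36698\right) = -387677672$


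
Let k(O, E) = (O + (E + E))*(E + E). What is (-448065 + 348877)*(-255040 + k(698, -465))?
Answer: 3896104640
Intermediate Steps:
k(O, E) = 2*E*(O + 2*E) (k(O, E) = (O + 2*E)*(2*E) = 2*E*(O + 2*E))
(-448065 + 348877)*(-255040 + k(698, -465)) = (-448065 + 348877)*(-255040 + 2*(-465)*(698 + 2*(-465))) = -99188*(-255040 + 2*(-465)*(698 - 930)) = -99188*(-255040 + 2*(-465)*(-232)) = -99188*(-255040 + 215760) = -99188*(-39280) = 3896104640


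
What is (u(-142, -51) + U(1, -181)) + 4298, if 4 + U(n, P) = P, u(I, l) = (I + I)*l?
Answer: 18597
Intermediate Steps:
u(I, l) = 2*I*l (u(I, l) = (2*I)*l = 2*I*l)
U(n, P) = -4 + P
(u(-142, -51) + U(1, -181)) + 4298 = (2*(-142)*(-51) + (-4 - 181)) + 4298 = (14484 - 185) + 4298 = 14299 + 4298 = 18597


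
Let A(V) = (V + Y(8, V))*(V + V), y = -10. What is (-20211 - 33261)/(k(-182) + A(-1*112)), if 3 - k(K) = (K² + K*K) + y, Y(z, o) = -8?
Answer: 53472/39355 ≈ 1.3587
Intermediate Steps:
A(V) = 2*V*(-8 + V) (A(V) = (V - 8)*(V + V) = (-8 + V)*(2*V) = 2*V*(-8 + V))
k(K) = 13 - 2*K² (k(K) = 3 - ((K² + K*K) - 10) = 3 - ((K² + K²) - 10) = 3 - (2*K² - 10) = 3 - (-10 + 2*K²) = 3 + (10 - 2*K²) = 13 - 2*K²)
(-20211 - 33261)/(k(-182) + A(-1*112)) = (-20211 - 33261)/((13 - 2*(-182)²) + 2*(-1*112)*(-8 - 1*112)) = -53472/((13 - 2*33124) + 2*(-112)*(-8 - 112)) = -53472/((13 - 66248) + 2*(-112)*(-120)) = -53472/(-66235 + 26880) = -53472/(-39355) = -53472*(-1/39355) = 53472/39355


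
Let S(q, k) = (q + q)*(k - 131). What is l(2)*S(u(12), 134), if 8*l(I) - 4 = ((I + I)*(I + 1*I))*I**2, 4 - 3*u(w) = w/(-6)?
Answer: 102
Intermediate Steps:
u(w) = 4/3 + w/18 (u(w) = 4/3 - w/(3*(-6)) = 4/3 - w*(-1)/(3*6) = 4/3 - (-1)*w/18 = 4/3 + w/18)
l(I) = 1/2 + I**4/2 (l(I) = 1/2 + (((I + I)*(I + 1*I))*I**2)/8 = 1/2 + (((2*I)*(I + I))*I**2)/8 = 1/2 + (((2*I)*(2*I))*I**2)/8 = 1/2 + ((4*I**2)*I**2)/8 = 1/2 + (4*I**4)/8 = 1/2 + I**4/2)
S(q, k) = 2*q*(-131 + k) (S(q, k) = (2*q)*(-131 + k) = 2*q*(-131 + k))
l(2)*S(u(12), 134) = (1/2 + (1/2)*2**4)*(2*(4/3 + (1/18)*12)*(-131 + 134)) = (1/2 + (1/2)*16)*(2*(4/3 + 2/3)*3) = (1/2 + 8)*(2*2*3) = (17/2)*12 = 102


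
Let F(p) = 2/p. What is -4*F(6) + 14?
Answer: 38/3 ≈ 12.667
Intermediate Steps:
-4*F(6) + 14 = -8/6 + 14 = -4*⅓ + 14 = -4/3 + 14 = 38/3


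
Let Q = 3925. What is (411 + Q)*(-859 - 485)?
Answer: -5827584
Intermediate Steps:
(411 + Q)*(-859 - 485) = (411 + 3925)*(-859 - 485) = 4336*(-1344) = -5827584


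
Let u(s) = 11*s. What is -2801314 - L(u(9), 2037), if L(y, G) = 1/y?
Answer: -277330087/99 ≈ -2.8013e+6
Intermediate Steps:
-2801314 - L(u(9), 2037) = -2801314 - 1/(11*9) = -2801314 - 1/99 = -277330087/99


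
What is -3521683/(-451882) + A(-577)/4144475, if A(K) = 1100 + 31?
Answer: 14596038229967/1872813651950 ≈ 7.7936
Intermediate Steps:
A(K) = 1131
-3521683/(-451882) + A(-577)/4144475 = -3521683/(-451882) + 1131/4144475 = -3521683*(-1/451882) + 1131*(1/4144475) = 3521683/451882 + 1131/4144475 = 14596038229967/1872813651950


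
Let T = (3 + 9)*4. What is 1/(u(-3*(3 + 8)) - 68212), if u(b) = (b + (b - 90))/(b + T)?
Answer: -5/341112 ≈ -1.4658e-5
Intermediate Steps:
T = 48 (T = 12*4 = 48)
u(b) = (-90 + 2*b)/(48 + b) (u(b) = (b + (b - 90))/(b + 48) = (b + (-90 + b))/(48 + b) = (-90 + 2*b)/(48 + b))
1/(u(-3*(3 + 8)) - 68212) = 1/(2*(-45 - 3*(3 + 8))/(48 - 3*(3 + 8)) - 68212) = 1/(2*(-45 - 3*11)/(48 - 3*11) - 68212) = 1/(2*(-45 - 33)/(48 - 33) - 68212) = 1/(2*(-78)/15 - 68212) = 1/(2*(1/15)*(-78) - 68212) = 1/(-52/5 - 68212) = 1/(-341112/5) = -5/341112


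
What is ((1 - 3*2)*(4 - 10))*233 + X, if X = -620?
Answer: 6370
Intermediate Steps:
((1 - 3*2)*(4 - 10))*233 + X = ((1 - 3*2)*(4 - 10))*233 - 620 = ((1 - 6)*(-6))*233 - 620 = -5*(-6)*233 - 620 = 30*233 - 620 = 6990 - 620 = 6370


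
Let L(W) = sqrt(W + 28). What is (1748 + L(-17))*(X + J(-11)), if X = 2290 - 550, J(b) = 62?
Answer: 3149896 + 1802*sqrt(11) ≈ 3.1559e+6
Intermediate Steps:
L(W) = sqrt(28 + W)
X = 1740
(1748 + L(-17))*(X + J(-11)) = (1748 + sqrt(28 - 17))*(1740 + 62) = (1748 + sqrt(11))*1802 = 3149896 + 1802*sqrt(11)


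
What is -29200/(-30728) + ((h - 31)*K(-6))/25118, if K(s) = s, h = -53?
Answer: 46808282/48239119 ≈ 0.97034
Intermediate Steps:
-29200/(-30728) + ((h - 31)*K(-6))/25118 = -29200/(-30728) + ((-53 - 31)*(-6))/25118 = -29200*(-1/30728) - 84*(-6)*(1/25118) = 3650/3841 + 504*(1/25118) = 3650/3841 + 252/12559 = 46808282/48239119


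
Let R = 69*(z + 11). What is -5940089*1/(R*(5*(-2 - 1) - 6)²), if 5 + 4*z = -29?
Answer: -11880178/152145 ≈ -78.085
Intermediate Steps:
z = -17/2 (z = -5/4 + (¼)*(-29) = -5/4 - 29/4 = -17/2 ≈ -8.5000)
R = 345/2 (R = 69*(-17/2 + 11) = 69*(5/2) = 345/2 ≈ 172.50)
-5940089*1/(R*(5*(-2 - 1) - 6)²) = -5940089*2/(345*(5*(-2 - 1) - 6)²) = -5940089*2/(345*(5*(-3) - 6)²) = -5940089*2/(345*(-15 - 6)²) = -5940089/((-21)²*(345/2)) = -5940089/(441*(345/2)) = -5940089/152145/2 = -5940089*2/152145 = -11880178/152145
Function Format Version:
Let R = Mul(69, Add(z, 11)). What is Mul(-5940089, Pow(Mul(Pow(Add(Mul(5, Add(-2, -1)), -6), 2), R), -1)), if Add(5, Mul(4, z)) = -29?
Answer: Rational(-11880178, 152145) ≈ -78.085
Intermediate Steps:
z = Rational(-17, 2) (z = Add(Rational(-5, 4), Mul(Rational(1, 4), -29)) = Add(Rational(-5, 4), Rational(-29, 4)) = Rational(-17, 2) ≈ -8.5000)
R = Rational(345, 2) (R = Mul(69, Add(Rational(-17, 2), 11)) = Mul(69, Rational(5, 2)) = Rational(345, 2) ≈ 172.50)
Mul(-5940089, Pow(Mul(Pow(Add(Mul(5, Add(-2, -1)), -6), 2), R), -1)) = Mul(-5940089, Pow(Mul(Pow(Add(Mul(5, Add(-2, -1)), -6), 2), Rational(345, 2)), -1)) = Mul(-5940089, Pow(Mul(Pow(Add(Mul(5, -3), -6), 2), Rational(345, 2)), -1)) = Mul(-5940089, Pow(Mul(Pow(Add(-15, -6), 2), Rational(345, 2)), -1)) = Mul(-5940089, Pow(Mul(Pow(-21, 2), Rational(345, 2)), -1)) = Mul(-5940089, Pow(Mul(441, Rational(345, 2)), -1)) = Mul(-5940089, Pow(Rational(152145, 2), -1)) = Mul(-5940089, Rational(2, 152145)) = Rational(-11880178, 152145)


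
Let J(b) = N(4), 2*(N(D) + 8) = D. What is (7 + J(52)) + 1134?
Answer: 1135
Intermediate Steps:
N(D) = -8 + D/2
J(b) = -6 (J(b) = -8 + (1/2)*4 = -8 + 2 = -6)
(7 + J(52)) + 1134 = (7 - 6) + 1134 = 1 + 1134 = 1135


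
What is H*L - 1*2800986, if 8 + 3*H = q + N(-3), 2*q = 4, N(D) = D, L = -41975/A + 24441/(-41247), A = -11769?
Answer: -50359393012218/17979109 ≈ -2.8010e+6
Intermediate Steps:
L = 53470248/17979109 (L = -41975/(-11769) + 24441/(-41247) = -41975*(-1/11769) + 24441*(-1/41247) = 41975/11769 - 8147/13749 = 53470248/17979109 ≈ 2.9740)
q = 2 (q = (½)*4 = 2)
H = -3 (H = -8/3 + (2 - 3)/3 = -8/3 + (⅓)*(-1) = -8/3 - ⅓ = -3)
H*L - 1*2800986 = -3*53470248/17979109 - 1*2800986 = -160410744/17979109 - 2800986 = -50359393012218/17979109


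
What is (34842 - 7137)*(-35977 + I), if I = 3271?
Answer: -906119730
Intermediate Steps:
(34842 - 7137)*(-35977 + I) = (34842 - 7137)*(-35977 + 3271) = 27705*(-32706) = -906119730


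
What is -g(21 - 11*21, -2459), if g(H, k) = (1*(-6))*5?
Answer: 30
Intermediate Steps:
g(H, k) = -30 (g(H, k) = -6*5 = -30)
-g(21 - 11*21, -2459) = -1*(-30) = 30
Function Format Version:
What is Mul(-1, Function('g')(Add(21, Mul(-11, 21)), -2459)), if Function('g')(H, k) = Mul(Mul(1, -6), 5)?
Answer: 30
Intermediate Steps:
Function('g')(H, k) = -30 (Function('g')(H, k) = Mul(-6, 5) = -30)
Mul(-1, Function('g')(Add(21, Mul(-11, 21)), -2459)) = Mul(-1, -30) = 30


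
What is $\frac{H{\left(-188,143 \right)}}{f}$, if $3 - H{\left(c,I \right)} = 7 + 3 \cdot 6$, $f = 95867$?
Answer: $- \frac{22}{95867} \approx -0.00022948$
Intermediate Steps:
$H{\left(c,I \right)} = -22$ ($H{\left(c,I \right)} = 3 - \left(7 + 3 \cdot 6\right) = 3 - \left(7 + 18\right) = 3 - 25 = -22$)
$\frac{H{\left(-188,143 \right)}}{f} = - \frac{22}{95867}$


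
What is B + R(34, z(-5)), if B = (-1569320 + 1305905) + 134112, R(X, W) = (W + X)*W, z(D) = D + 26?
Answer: -128148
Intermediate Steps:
z(D) = 26 + D
R(X, W) = W*(W + X)
B = -129303 (B = -263415 + 134112 = -129303)
B + R(34, z(-5)) = -129303 + (26 - 5)*((26 - 5) + 34) = -129303 + 21*(21 + 34) = -129303 + 21*55 = -129303 + 1155 = -128148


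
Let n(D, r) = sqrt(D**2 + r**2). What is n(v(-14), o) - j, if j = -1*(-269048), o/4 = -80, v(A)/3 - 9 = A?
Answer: -269048 + 5*sqrt(4105) ≈ -2.6873e+5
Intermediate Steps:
v(A) = 27 + 3*A
o = -320 (o = 4*(-80) = -320)
j = 269048
n(v(-14), o) - j = sqrt((27 + 3*(-14))**2 + (-320)**2) - 1*269048 = sqrt((27 - 42)**2 + 102400) - 269048 = sqrt((-15)**2 + 102400) - 269048 = sqrt(225 + 102400) - 269048 = sqrt(102625) - 269048 = 5*sqrt(4105) - 269048 = -269048 + 5*sqrt(4105)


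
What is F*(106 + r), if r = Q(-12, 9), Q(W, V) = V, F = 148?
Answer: 17020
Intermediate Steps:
r = 9
F*(106 + r) = 148*(106 + 9) = 148*115 = 17020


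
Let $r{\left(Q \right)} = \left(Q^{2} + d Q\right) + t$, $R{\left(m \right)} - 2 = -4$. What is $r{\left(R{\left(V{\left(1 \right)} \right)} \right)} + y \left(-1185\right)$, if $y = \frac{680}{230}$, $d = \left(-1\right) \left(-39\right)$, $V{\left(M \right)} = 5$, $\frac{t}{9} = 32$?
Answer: $- \frac{75658}{23} \approx -3289.5$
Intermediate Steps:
$t = 288$ ($t = 9 \cdot 32 = 288$)
$d = 39$
$R{\left(m \right)} = -2$ ($R{\left(m \right)} = 2 - 4 = -2$)
$r{\left(Q \right)} = 288 + Q^{2} + 39 Q$ ($r{\left(Q \right)} = \left(Q^{2} + 39 Q\right) + 288 = 288 + Q^{2} + 39 Q$)
$y = \frac{68}{23}$ ($y = 680 \cdot \frac{1}{230} = \frac{68}{23} \approx 2.9565$)
$r{\left(R{\left(V{\left(1 \right)} \right)} \right)} + y \left(-1185\right) = \left(288 + \left(-2\right)^{2} + 39 \left(-2\right)\right) + \frac{68}{23} \left(-1185\right) = \left(288 + 4 - 78\right) - \frac{80580}{23} = 214 - \frac{80580}{23} = - \frac{75658}{23}$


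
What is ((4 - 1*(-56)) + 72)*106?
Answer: 13992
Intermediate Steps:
((4 - 1*(-56)) + 72)*106 = ((4 + 56) + 72)*106 = (60 + 72)*106 = 132*106 = 13992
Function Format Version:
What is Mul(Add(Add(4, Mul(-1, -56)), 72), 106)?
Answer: 13992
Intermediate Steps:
Mul(Add(Add(4, Mul(-1, -56)), 72), 106) = Mul(Add(Add(4, 56), 72), 106) = Mul(Add(60, 72), 106) = Mul(132, 106) = 13992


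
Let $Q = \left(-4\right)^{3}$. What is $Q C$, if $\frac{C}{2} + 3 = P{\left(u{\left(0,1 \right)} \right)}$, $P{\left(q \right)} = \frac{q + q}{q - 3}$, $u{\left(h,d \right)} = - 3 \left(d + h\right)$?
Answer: $256$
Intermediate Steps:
$Q = -64$
$u{\left(h,d \right)} = - 3 d - 3 h$
$P{\left(q \right)} = \frac{2 q}{-3 + q}$
$C = -4$ ($C = -6 + 2 \frac{2 \left(\left(-3\right) 1 - 0\right)}{-3 - 3} = -6 + 2 \frac{2 \left(-3 + 0\right)}{-3 + \left(-3 + 0\right)} = -6 + 2 \cdot 2 \left(-3\right) \frac{1}{-3 - 3} = -6 + 2 \cdot 2 \left(-3\right) \frac{1}{-6} = -6 + 2 \cdot 2 \left(-3\right) \left(- \frac{1}{6}\right) = -6 + 2 \cdot 1 = -6 + 2 = -4$)
$Q C = \left(-64\right) \left(-4\right) = 256$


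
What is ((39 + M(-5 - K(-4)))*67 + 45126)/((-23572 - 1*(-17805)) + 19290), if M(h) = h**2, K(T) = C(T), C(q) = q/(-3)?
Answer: 453838/121707 ≈ 3.7289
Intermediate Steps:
C(q) = -q/3 (C(q) = q*(-1/3) = -q/3)
K(T) = -T/3
((39 + M(-5 - K(-4)))*67 + 45126)/((-23572 - 1*(-17805)) + 19290) = ((39 + (-5 - (-1)*(-4)/3)**2)*67 + 45126)/((-23572 - 1*(-17805)) + 19290) = ((39 + (-5 - 1*4/3)**2)*67 + 45126)/((-23572 + 17805) + 19290) = ((39 + (-5 - 4/3)**2)*67 + 45126)/(-5767 + 19290) = ((39 + (-19/3)**2)*67 + 45126)/13523 = ((39 + 361/9)*67 + 45126)*(1/13523) = ((712/9)*67 + 45126)*(1/13523) = (47704/9 + 45126)*(1/13523) = (453838/9)*(1/13523) = 453838/121707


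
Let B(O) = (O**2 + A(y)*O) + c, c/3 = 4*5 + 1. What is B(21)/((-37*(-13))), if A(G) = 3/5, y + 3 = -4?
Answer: 2583/2405 ≈ 1.0740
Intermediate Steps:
y = -7 (y = -3 - 4 = -7)
c = 63 (c = 3*(4*5 + 1) = 3*(20 + 1) = 3*21 = 63)
A(G) = 3/5 (A(G) = 3*(1/5) = 3/5)
B(O) = 63 + O**2 + 3*O/5 (B(O) = (O**2 + 3*O/5) + 63 = 63 + O**2 + 3*O/5)
B(21)/((-37*(-13))) = (63 + 21**2 + (3/5)*21)/((-37*(-13))) = (63 + 441 + 63/5)/481 = (2583/5)*(1/481) = 2583/2405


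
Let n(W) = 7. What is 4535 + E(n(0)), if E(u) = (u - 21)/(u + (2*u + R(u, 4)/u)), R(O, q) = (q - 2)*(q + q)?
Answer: 739107/163 ≈ 4534.4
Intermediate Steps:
R(O, q) = 2*q*(-2 + q) (R(O, q) = (-2 + q)*(2*q) = 2*q*(-2 + q))
E(u) = (-21 + u)/(3*u + 16/u) (E(u) = (u - 21)/(u + (2*u + (2*4*(-2 + 4))/u)) = (-21 + u)/(u + (2*u + (2*4*2)/u)) = (-21 + u)/(u + (2*u + 16/u)) = (-21 + u)/(3*u + 16/u))
4535 + E(n(0)) = 4535 + 7*(-21 + 7)/(16 + 3*7²) = 4535 + 7*(-14)/(16 + 3*49) = 4535 + 7*(-14)/(16 + 147) = 4535 + 7*(-14)/163 = 4535 + 7*(1/163)*(-14) = 4535 - 98/163 = 739107/163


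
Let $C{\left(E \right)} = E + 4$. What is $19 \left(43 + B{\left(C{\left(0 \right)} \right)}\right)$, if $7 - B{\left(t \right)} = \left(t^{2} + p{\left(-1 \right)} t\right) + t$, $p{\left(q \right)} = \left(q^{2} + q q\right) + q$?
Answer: $494$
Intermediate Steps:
$p{\left(q \right)} = q + 2 q^{2}$ ($p{\left(q \right)} = \left(q^{2} + q^{2}\right) + q = 2 q^{2} + q = q + 2 q^{2}$)
$C{\left(E \right)} = 4 + E$
$B{\left(t \right)} = 7 - t^{2} - 2 t$ ($B{\left(t \right)} = 7 - \left(\left(t^{2} + - (1 + 2 \left(-1\right)) t\right) + t\right) = 7 - \left(\left(t^{2} + - (1 - 2) t\right) + t\right) = 7 - \left(\left(t^{2} + \left(-1\right) \left(-1\right) t\right) + t\right) = 7 - \left(\left(t^{2} + 1 t\right) + t\right) = 7 - \left(\left(t^{2} + t\right) + t\right) = 7 - \left(\left(t + t^{2}\right) + t\right) = 7 - \left(t^{2} + 2 t\right) = 7 - t^{2} - 2 t$)
$19 \left(43 + B{\left(C{\left(0 \right)} \right)}\right) = 19 \left(43 - \left(-7 + \left(4 + 0\right)^{2} + 2 \left(4 + 0\right)\right)\right) = 19 \left(43 - 17\right) = 19 \cdot 26 = 494$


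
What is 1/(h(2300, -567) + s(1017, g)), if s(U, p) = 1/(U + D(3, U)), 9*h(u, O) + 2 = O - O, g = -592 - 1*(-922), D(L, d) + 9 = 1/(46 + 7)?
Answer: -480825/106373 ≈ -4.5202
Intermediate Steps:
D(L, d) = -476/53 (D(L, d) = -9 + 1/(46 + 7) = -9 + 1/53 = -476/53)
g = 330 (g = -592 + 922 = 330)
h(u, O) = -2/9 (h(u, O) = -2/9 + (O - O)/9 = -2/9 + (⅑)*0 = -2/9 + 0 = -2/9)
s(U, p) = 1/(-476/53 + U) (s(U, p) = 1/(U - 476/53) = 1/(-476/53 + U))
1/(h(2300, -567) + s(1017, g)) = 1/(-2/9 + 53/(-476 + 53*1017)) = 1/(-2/9 + 53/(-476 + 53901)) = 1/(-2/9 + 53/53425) = 1/(-106373/480825) = -480825/106373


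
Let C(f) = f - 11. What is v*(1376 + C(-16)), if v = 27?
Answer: 36423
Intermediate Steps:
C(f) = -11 + f
v*(1376 + C(-16)) = 27*(1376 + (-11 - 16)) = 27*(1376 - 27) = 27*1349 = 36423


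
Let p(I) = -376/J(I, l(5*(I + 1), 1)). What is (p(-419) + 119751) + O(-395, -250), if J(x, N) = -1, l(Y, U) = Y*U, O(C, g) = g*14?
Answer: 116627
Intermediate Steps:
O(C, g) = 14*g
l(Y, U) = U*Y
p(I) = 376 (p(I) = -376/(-1) = -376*(-1) = 376)
(p(-419) + 119751) + O(-395, -250) = (376 + 119751) + 14*(-250) = 120127 - 3500 = 116627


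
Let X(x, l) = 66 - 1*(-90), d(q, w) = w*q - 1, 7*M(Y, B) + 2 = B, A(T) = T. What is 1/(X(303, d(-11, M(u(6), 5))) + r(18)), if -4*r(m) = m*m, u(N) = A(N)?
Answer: 1/75 ≈ 0.013333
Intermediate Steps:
u(N) = N
M(Y, B) = -2/7 + B/7
d(q, w) = -1 + q*w (d(q, w) = q*w - 1 = -1 + q*w)
X(x, l) = 156 (X(x, l) = 66 + 90 = 156)
r(m) = -m²/4 (r(m) = -m*m/4 = -m²/4)
1/(X(303, d(-11, M(u(6), 5))) + r(18)) = 1/(156 - ¼*18²) = 1/(156 - ¼*324) = 1/(156 - 81) = 1/75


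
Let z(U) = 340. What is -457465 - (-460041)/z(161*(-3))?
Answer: -155078059/340 ≈ -4.5611e+5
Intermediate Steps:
-457465 - (-460041)/z(161*(-3)) = -457465 - (-460041)/340 = -457465 - 1*(-460041/340) = -457465 + 460041/340 = -155078059/340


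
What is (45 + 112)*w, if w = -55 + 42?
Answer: -2041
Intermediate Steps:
w = -13
(45 + 112)*w = (45 + 112)*(-13) = 157*(-13) = -2041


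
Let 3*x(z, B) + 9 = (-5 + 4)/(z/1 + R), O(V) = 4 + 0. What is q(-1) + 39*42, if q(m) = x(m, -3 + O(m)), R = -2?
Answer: 14716/9 ≈ 1635.1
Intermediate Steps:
O(V) = 4
x(z, B) = -3 - 1/(3*(-2 + z)) (x(z, B) = -3 + ((-5 + 4)/(z/1 - 2))/3 = -3 + (-1/(z*1 - 2))/3 = -3 + (-1/(z - 2))/3 = -3 + (-1/(-2 + z))/3 = -3 - 1/(3*(-2 + z)))
q(m) = (17 - 9*m)/(3*(-2 + m))
q(-1) + 39*42 = (17 - 9*(-1))/(3*(-2 - 1)) + 39*42 = (1/3)*(17 + 9)/(-3) + 1638 = (1/3)*(-1/3)*26 + 1638 = -26/9 + 1638 = 14716/9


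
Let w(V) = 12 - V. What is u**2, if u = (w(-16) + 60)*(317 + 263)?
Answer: 2605081600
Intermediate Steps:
u = 51040 (u = ((12 - 1*(-16)) + 60)*(317 + 263) = ((12 + 16) + 60)*580 = (28 + 60)*580 = 88*580 = 51040)
u**2 = 51040**2 = 2605081600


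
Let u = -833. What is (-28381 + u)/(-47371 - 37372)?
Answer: 29214/84743 ≈ 0.34474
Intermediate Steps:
(-28381 + u)/(-47371 - 37372) = (-28381 - 833)/(-47371 - 37372) = -29214/(-84743) = -29214*(-1/84743) = 29214/84743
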